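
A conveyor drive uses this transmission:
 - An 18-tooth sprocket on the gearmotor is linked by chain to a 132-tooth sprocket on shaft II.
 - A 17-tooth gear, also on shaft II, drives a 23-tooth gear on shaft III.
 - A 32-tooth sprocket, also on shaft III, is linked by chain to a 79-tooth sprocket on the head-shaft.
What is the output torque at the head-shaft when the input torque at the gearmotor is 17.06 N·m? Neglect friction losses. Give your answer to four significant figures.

After the chain (132/18): 17.06 × 7.3333 = 125.11 N·m
After the gear mesh (23/17): 125.11 × 1.3529 = 169.26 N·m
After the chain (79/32): 169.26 × 2.4688 = 417.87 N·m

417.9 N·m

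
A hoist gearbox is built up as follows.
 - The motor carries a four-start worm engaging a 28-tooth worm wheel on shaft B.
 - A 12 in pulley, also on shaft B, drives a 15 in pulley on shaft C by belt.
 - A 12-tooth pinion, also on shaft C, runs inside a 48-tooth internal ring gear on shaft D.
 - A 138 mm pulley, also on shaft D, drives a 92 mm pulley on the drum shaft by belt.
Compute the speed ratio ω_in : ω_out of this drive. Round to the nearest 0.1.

Each stage contributes driven/driver: worm 28/4 = 7, belt 15/12 = 1.25, internal gear 48/12 = 4, belt 92/138 = 0.66667.
Overall: 7 × 1.25 × 4 × 0.66667 = 23.333.

23.3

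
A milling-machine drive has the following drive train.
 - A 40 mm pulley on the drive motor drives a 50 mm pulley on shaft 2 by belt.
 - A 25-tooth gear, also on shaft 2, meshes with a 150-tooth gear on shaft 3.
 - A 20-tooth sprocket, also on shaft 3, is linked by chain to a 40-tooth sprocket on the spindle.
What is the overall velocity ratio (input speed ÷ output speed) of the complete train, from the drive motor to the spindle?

Each stage contributes driven/driver: belt 50/40 = 1.25, gear mesh 150/25 = 6, chain 40/20 = 2.
Overall: 1.25 × 6 × 2 = 15.

15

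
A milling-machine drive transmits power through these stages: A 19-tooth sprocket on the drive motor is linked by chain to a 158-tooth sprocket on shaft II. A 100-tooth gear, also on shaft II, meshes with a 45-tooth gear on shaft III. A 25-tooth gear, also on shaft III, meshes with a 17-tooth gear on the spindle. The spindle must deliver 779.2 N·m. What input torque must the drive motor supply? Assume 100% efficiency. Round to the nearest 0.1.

306.2 N·m

Overall ratio R = 8.3158 × 0.45 × 0.68 = 2.5446.
Input torque = output torque / R = 779.2 / 2.5446 = 306.21 N·m.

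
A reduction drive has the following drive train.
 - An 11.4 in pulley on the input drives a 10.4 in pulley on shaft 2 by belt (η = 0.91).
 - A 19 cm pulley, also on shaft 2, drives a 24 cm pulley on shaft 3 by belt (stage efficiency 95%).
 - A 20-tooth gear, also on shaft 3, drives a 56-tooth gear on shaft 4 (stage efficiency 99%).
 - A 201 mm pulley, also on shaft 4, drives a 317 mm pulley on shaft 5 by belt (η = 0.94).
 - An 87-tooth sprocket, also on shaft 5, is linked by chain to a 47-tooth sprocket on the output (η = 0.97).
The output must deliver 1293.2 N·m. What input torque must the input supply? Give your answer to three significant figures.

Overall ratio R = 0.91228 × 1.2632 × 2.8 × 1.5771 × 0.54023 = 2.7491; overall efficiency η = 0.91 × 0.95 × 0.99 × 0.94 × 0.97 = 0.7804.
Input torque = output torque / (R × η) = 1293.2 / (2.7491 × 0.7804) = 602.81 N·m.

603 N·m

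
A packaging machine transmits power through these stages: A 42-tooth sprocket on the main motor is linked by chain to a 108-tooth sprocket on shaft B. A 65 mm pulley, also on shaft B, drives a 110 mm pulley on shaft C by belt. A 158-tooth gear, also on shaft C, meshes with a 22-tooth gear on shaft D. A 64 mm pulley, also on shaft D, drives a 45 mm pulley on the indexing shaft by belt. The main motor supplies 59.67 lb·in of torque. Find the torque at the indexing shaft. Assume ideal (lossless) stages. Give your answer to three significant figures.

25.4 lb·in

After the chain (108/42): 59.67 × 2.5714 = 153.44 lb·in
After the belt (110/65): 153.44 × 1.6923 = 259.66 lb·in
After the gear mesh (22/158): 259.66 × 0.13924 = 36.156 lb·in
After the belt (45/64): 36.156 × 0.70312 = 25.422 lb·in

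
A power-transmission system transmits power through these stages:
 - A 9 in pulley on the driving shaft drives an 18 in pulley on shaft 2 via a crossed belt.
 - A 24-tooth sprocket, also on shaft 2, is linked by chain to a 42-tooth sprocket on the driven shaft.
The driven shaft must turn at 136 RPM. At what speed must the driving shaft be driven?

476 RPM

Overall ratio R = 2 × 1.75 = 3.5.
Required input speed = output speed × R = 136 × 3.5 = 476 RPM.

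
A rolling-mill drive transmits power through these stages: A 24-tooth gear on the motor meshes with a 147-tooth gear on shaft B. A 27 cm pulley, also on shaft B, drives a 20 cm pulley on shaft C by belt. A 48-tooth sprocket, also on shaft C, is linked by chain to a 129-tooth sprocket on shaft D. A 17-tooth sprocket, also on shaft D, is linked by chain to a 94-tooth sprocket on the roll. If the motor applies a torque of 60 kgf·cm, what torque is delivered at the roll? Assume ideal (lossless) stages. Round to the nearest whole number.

Gear mesh: ratio = 147/24 = 6.125; torque at shaft B = 60 × 6.125 = 367.5 kgf·cm.
Belt: ratio = 20/27 = 0.74074; torque at shaft C = 367.5 × 0.74074 = 272.22 kgf·cm.
Chain: ratio = 129/48 = 2.6875; torque at shaft D = 272.22 × 2.6875 = 731.6 kgf·cm.
Chain: ratio = 94/17 = 5.5294; torque at the roll = 731.6 × 5.5294 = 4045.3 kgf·cm.

4045 kgf·cm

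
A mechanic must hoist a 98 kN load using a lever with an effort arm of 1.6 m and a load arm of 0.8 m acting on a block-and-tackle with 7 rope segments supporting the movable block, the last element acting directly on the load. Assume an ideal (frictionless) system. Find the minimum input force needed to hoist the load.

7 kN

Lever MA = effort arm / load arm = 1.6/0.8 = 2.
Block-and-tackle MA = number of supporting rope parts = 7.
Combined ideal MA = 2 × 7 = 14.
Effort = load / MA = 98 / 14 = 7 kN.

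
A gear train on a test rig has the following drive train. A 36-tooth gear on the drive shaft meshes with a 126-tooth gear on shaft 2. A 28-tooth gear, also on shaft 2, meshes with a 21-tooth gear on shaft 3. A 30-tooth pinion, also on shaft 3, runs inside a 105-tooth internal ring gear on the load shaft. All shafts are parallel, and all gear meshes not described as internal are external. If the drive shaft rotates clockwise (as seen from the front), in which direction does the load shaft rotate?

the drive shaft → shaft 2: external mesh, 1 reversal → CCW.
shaft 2 → shaft 3: external mesh, 1 reversal → CW.
shaft 3 → the load shaft: internal mesh, same direction → CW.
2 reversals in total — an even number — so the load shaft turns the same way as the drive shaft.

clockwise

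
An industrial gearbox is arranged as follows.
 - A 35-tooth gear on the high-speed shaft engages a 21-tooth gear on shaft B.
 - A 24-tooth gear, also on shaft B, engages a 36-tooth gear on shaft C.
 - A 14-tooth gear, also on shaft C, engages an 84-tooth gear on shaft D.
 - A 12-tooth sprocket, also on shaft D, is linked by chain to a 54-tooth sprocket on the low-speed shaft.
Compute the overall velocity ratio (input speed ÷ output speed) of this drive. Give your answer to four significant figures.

Each stage contributes driven/driver: gear mesh 21/35 = 0.6, gear mesh 36/24 = 1.5, gear mesh 84/14 = 6, chain 54/12 = 4.5.
Overall: 0.6 × 1.5 × 6 × 4.5 = 24.3.

24.30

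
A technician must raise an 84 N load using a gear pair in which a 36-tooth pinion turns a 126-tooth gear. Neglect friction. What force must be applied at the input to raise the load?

24 N

Gear pair MA = 126/36 = 3.5.
Effort = load / MA = 84 / 3.5 = 24 N.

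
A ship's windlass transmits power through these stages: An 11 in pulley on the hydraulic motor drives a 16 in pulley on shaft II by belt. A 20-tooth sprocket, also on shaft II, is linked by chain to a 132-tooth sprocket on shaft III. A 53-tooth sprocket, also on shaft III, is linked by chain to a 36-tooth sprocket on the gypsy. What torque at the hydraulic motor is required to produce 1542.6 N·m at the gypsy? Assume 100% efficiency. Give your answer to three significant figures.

Overall ratio R = 1.4545 × 6.6 × 0.67925 = 6.5208.
Input torque = output torque / R = 1542.6 / 6.5208 = 236.57 N·m.

237 N·m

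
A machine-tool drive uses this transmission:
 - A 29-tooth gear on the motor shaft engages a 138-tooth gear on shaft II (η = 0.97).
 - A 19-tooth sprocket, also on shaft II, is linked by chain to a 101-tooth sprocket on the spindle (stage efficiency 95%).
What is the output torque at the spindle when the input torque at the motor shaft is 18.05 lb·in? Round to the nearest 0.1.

420.7 lb·in

Gear mesh: ratio = 138/29 = 4.7586; torque at shaft II = 18.05 × 4.7586 × 0.97 = 83.316 lb·in.
Chain: ratio = 101/19 = 5.3158; torque at the spindle = 83.316 × 5.3158 × 0.95 = 420.75 lb·in.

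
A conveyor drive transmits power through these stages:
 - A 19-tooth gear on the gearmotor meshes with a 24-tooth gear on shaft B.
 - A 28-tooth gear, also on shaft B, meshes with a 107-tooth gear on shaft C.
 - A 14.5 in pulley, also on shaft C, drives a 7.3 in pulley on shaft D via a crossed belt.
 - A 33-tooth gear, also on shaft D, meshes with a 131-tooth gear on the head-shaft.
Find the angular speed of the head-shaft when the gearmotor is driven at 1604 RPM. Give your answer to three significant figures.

Gear mesh: ratio = 24/19 = 1.2632, so shaft B turns at 1604 / 1.2632 = 1269.8 RPM.
Gear mesh: ratio = 107/28 = 3.8214, so shaft C turns at 1269.8 / 3.8214 = 332.29 RPM.
Belt: ratio = 7.3/14.5 = 0.50345, so shaft D turns at 332.29 / 0.50345 = 660.03 RPM.
Gear mesh: ratio = 131/33 = 3.9697, so the head-shaft turns at 660.03 / 3.9697 = 166.27 RPM.

166 RPM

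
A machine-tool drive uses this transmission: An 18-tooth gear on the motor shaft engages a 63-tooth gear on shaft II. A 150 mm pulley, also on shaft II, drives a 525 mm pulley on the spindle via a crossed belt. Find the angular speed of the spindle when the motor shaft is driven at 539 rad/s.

44 rad/s

Gear mesh: ratio = 63/18 = 3.5, so shaft II turns at 539 / 3.5 = 154 rad/s.
Belt: ratio = 525/150 = 3.5, so the spindle turns at 154 / 3.5 = 44 rad/s.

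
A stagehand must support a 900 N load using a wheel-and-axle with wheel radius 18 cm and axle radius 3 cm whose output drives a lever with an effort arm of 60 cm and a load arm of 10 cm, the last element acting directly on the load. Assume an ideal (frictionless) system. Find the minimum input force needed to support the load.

25 N

Wheel-and-axle MA = R/r = 18/3 = 6.
Lever MA = effort arm / load arm = 60/10 = 6.
Combined ideal MA = 6 × 6 = 36.
Effort = load / MA = 900 / 36 = 25 N.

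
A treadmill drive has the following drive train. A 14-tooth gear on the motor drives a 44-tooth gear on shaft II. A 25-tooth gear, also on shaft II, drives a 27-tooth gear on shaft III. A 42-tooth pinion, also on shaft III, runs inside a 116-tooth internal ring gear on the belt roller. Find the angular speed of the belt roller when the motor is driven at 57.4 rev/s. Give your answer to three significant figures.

6.12 rev/s

gear mesh 44/14 = 3.1429 → 57.4/3.1429 = 18.264 rev/s
gear mesh 27/25 = 1.08 → 18.264/1.08 = 16.911 rev/s
internal gear 116/42 = 2.7619 → 16.911/2.7619 = 6.1229 rev/s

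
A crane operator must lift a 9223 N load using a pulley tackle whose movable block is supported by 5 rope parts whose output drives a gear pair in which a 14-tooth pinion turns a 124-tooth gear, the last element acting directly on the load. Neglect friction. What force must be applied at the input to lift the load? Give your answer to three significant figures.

208 N

Block-and-tackle MA = number of supporting rope parts = 5.
Gear pair MA = 124/14 = 8.8571.
Combined ideal MA = 5 × 8.8571 = 44.286.
Effort = load / MA = 9223 / 44.286 = 208.26 N.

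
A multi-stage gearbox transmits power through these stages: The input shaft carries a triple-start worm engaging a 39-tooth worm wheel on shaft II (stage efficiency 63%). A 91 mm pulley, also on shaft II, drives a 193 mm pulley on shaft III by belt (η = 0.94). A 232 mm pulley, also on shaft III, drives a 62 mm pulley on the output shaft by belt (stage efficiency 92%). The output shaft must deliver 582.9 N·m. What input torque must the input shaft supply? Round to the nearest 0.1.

145.2 N·m

Overall ratio R = 13 × 2.1209 × 0.26724 = 7.3682; overall efficiency η = 0.63 × 0.94 × 0.92 = 0.5448.
Input torque = output torque / (R × η) = 582.9 / (7.3682 × 0.5448) = 145.2 N·m.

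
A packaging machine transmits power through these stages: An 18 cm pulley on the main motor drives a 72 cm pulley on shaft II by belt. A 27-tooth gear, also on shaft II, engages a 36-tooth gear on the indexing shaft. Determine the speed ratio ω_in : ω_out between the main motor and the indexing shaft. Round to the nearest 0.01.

5.33

Each stage contributes driven/driver: belt 72/18 = 4, gear mesh 36/27 = 1.3333.
Overall: 4 × 1.3333 = 5.3333.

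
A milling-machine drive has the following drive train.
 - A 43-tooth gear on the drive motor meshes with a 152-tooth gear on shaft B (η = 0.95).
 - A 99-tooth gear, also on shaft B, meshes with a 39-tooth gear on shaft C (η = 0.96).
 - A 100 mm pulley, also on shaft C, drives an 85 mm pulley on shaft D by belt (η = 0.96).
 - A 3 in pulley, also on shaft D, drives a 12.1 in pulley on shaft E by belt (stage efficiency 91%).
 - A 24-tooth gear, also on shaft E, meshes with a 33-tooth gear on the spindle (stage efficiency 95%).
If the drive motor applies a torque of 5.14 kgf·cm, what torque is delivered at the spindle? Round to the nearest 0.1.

gear mesh 152/43 = 3.5349 → τ = 5.14·3.5349·0.95 = 17.261 kgf·cm
gear mesh 39/99 = 0.39394 → τ = 17.261·0.39394·0.96 = 6.5277 kgf·cm
belt 85/100 = 0.85 → τ = 6.5277·0.85·0.96 = 5.3266 kgf·cm
belt 12.1/3 = 4.0333 → τ = 5.3266·4.0333·0.91 = 19.551 kgf·cm
gear mesh 33/24 = 1.375 → τ = 19.551·1.375·0.95 = 25.538 kgf·cm

25.5 kgf·cm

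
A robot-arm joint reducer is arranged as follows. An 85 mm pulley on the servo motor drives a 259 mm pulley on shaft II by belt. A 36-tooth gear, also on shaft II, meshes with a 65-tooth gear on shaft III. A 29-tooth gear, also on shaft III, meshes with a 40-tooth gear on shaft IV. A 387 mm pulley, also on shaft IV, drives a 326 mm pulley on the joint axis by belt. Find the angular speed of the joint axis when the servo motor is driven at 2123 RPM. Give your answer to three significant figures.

the servo motor → shaft II (belt, 259/85): 2123 ÷ 3.0471 = 696.74 RPM
shaft II → shaft III (gear mesh, 65/36): 696.74 ÷ 1.8056 = 385.89 RPM
shaft III → shaft IV (gear mesh, 40/29): 385.89 ÷ 1.3793 = 279.77 RPM
shaft IV → the joint axis (belt, 326/387): 279.77 ÷ 0.84238 = 332.12 RPM

332 RPM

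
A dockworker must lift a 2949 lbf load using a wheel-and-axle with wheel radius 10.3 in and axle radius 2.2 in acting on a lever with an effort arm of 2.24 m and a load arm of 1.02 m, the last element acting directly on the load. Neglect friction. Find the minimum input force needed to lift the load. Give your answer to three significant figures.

Wheel-and-axle MA = R/r = 10.3/2.2 = 4.6818.
Lever MA = effort arm / load arm = 2.24/1.02 = 2.1961.
Combined ideal MA = 4.6818 × 2.1961 = 10.282.
Effort = load / MA = 2949 / 10.282 = 286.82 lbf.

287 lbf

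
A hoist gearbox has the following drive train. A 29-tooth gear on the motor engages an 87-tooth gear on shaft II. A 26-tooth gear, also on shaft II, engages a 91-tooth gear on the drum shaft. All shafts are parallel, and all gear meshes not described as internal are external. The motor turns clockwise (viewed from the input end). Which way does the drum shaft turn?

clockwise

the motor → shaft II: external mesh, 1 reversal → CCW.
shaft II → the drum shaft: external mesh, 1 reversal → CW.
2 reversals in total — an even number — so the drum shaft turns the same way as the motor.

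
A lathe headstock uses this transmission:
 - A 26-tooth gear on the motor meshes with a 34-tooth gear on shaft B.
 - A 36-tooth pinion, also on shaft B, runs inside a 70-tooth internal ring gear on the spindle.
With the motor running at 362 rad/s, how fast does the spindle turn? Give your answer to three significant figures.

142 rad/s

Gear mesh: ratio = 34/26 = 1.3077, so shaft B turns at 362 / 1.3077 = 276.82 rad/s.
Internal gear: ratio = 70/36 = 1.9444, so the spindle turns at 276.82 / 1.9444 = 142.37 rad/s.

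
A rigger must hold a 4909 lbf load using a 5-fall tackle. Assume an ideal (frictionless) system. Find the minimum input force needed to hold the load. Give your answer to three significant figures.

982 lbf

Block-and-tackle MA = number of supporting rope parts = 5.
Effort = load / MA = 4909 / 5 = 981.8 lbf.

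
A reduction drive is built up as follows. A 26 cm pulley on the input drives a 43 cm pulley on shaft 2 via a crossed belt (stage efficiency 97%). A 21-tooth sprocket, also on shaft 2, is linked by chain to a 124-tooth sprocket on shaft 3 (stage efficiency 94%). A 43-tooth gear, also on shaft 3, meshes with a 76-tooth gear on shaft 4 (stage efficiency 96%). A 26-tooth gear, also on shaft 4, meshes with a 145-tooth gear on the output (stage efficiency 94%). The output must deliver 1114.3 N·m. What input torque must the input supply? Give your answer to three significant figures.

Overall ratio R = 1.6538 × 5.9048 × 1.7674 × 5.5769 = 96.258; overall efficiency η = 0.97 × 0.94 × 0.96 × 0.94 = 0.8228.
Input torque = output torque / (R × η) = 1114.3 / (96.258 × 0.8228) = 14.069 N·m.

14.1 N·m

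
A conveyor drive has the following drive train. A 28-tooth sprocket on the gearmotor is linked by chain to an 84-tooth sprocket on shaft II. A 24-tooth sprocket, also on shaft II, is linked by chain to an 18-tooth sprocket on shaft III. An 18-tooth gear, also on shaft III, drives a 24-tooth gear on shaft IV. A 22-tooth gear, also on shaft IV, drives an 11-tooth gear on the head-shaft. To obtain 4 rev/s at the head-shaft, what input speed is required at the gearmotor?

Overall ratio R = 3 × 0.75 × 1.3333 × 0.5 = 1.5.
Required input speed = output speed × R = 4 × 1.5 = 6 rev/s.

6 rev/s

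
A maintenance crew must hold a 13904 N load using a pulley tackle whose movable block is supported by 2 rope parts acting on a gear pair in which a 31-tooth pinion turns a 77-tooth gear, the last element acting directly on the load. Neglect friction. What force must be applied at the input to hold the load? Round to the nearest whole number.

2799 N

Block-and-tackle MA = number of supporting rope parts = 2.
Gear pair MA = 77/31 = 2.4839.
Combined ideal MA = 2 × 2.4839 = 4.9677.
Effort = load / MA = 13904 / 4.9677 = 2798.9 N.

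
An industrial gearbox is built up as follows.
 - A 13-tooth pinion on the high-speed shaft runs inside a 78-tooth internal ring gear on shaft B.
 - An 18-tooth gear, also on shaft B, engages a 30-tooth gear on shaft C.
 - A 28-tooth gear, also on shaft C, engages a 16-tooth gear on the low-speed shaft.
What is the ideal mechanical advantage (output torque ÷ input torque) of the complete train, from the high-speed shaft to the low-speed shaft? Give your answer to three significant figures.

Each stage contributes driven/driver: internal gear 78/13 = 6, gear mesh 30/18 = 1.6667, gear mesh 16/28 = 0.57143.
Overall: 6 × 1.6667 × 0.57143 = 5.7143.

5.71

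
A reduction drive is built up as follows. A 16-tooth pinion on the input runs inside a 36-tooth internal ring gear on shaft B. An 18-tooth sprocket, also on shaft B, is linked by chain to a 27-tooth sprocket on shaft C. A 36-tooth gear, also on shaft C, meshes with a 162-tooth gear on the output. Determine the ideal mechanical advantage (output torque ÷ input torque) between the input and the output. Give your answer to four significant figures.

Each stage contributes driven/driver: internal gear 36/16 = 2.25, chain 27/18 = 1.5, gear mesh 162/36 = 4.5.
Overall: 2.25 × 1.5 × 4.5 = 15.188.

15.19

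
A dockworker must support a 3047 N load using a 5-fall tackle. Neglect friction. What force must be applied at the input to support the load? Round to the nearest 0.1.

609.4 N

Block-and-tackle MA = number of supporting rope parts = 5.
Effort = load / MA = 3047 / 5 = 609.4 N.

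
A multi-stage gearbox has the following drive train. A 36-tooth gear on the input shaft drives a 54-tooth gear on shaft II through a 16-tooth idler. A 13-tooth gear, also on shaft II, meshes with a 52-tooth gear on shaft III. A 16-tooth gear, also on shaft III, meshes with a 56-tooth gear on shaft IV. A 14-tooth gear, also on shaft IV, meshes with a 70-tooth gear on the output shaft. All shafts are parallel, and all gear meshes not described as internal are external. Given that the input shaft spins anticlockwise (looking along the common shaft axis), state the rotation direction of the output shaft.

clockwise

the input shaft → shaft II: driver → idler → driven is 2 external meshes, 2 reversals → CCW.
shaft II → shaft III: external mesh, 1 reversal → CW.
shaft III → shaft IV: external mesh, 1 reversal → CCW.
shaft IV → the output shaft: external mesh, 1 reversal → CW.
5 reversals in total — an odd number — so the output shaft turns opposite to the input shaft.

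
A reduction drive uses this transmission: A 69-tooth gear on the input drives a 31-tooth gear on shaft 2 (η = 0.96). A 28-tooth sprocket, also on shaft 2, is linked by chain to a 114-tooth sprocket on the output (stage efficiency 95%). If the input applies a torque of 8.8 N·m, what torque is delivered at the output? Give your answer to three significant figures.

14.7 N·m

After the gear mesh (31/69): 8.8 × 0.44928 × 0.96 = 3.7955 N·m
After the chain (114/28): 3.7955 × 4.0714 × 0.95 = 14.68 N·m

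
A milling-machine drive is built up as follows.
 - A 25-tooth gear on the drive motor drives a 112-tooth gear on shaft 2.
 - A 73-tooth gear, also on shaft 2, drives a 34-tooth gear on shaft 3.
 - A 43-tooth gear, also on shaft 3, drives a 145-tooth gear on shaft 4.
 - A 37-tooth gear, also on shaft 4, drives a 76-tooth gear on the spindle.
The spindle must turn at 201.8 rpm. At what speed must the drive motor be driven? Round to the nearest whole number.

Overall ratio R = 4.48 × 0.46575 × 3.3721 × 2.0541 = 14.453.
Required input speed = output speed × R = 201.8 × 14.453 = 2916.5 rpm.

2917 rpm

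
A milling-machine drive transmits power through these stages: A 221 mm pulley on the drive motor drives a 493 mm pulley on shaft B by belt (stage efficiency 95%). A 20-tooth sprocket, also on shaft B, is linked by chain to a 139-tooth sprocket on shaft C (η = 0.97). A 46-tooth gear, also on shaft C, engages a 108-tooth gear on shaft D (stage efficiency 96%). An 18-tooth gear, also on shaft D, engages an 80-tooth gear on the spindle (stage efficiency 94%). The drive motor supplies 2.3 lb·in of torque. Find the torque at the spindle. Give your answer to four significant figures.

309.4 lb·in

Belt: ratio = 493/221 = 2.2308; torque at shaft B = 2.3 × 2.2308 × 0.95 = 4.8742 lb·in.
Chain: ratio = 139/20 = 6.95; torque at shaft C = 4.8742 × 6.95 × 0.97 = 32.86 lb·in.
Gear mesh: ratio = 108/46 = 2.3478; torque at shaft D = 32.86 × 2.3478 × 0.96 = 74.063 lb·in.
Gear mesh: ratio = 80/18 = 4.4444; torque at the spindle = 74.063 × 4.4444 × 0.94 = 309.42 lb·in.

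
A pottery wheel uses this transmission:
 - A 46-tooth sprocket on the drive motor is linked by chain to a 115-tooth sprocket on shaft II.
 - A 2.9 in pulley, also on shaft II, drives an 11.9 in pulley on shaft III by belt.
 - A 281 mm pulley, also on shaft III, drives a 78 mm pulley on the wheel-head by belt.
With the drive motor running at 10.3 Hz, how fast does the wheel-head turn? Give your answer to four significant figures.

3.617 Hz

the drive motor → shaft II (chain, 115/46): 10.3 ÷ 2.5 = 4.12 Hz
shaft II → shaft III (belt, 11.9/2.9): 4.12 ÷ 4.1034 = 1.004 Hz
shaft III → the wheel-head (belt, 78/281): 1.004 ÷ 0.27758 = 3.6171 Hz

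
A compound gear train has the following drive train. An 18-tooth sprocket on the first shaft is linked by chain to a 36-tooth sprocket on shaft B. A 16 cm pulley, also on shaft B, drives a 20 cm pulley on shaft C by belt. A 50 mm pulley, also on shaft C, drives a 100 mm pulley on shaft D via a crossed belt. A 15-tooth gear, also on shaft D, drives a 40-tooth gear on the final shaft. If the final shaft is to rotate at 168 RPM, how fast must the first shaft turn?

Overall ratio R = 2 × 1.25 × 2 × 2.6667 = 13.333.
Required input speed = output speed × R = 168 × 13.333 = 2240 RPM.

2240 RPM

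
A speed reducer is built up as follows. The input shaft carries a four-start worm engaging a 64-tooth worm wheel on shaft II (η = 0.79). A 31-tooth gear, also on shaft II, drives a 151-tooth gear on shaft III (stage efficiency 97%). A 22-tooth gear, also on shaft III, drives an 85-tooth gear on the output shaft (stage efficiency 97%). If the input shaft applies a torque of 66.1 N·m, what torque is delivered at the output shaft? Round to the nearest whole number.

14795 N·m

worm 64/4 = 16 → τ = 66.1·16·0.79 = 835.5 N·m
gear mesh 151/31 = 4.871 → τ = 835.5·4.871·0.97 = 3947.6 N·m
gear mesh 85/22 = 3.8636 → τ = 3947.6·3.8636·0.97 = 14795 N·m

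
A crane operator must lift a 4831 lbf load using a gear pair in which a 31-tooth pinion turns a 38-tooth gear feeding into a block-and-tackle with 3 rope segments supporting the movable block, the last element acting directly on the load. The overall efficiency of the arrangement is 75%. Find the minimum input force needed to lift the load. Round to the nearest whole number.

Gear pair MA = 38/31 = 1.2258.
Block-and-tackle MA = number of supporting rope parts = 3.
Combined ideal MA = 1.2258 × 3 = 3.6774.
Actual MA = 3.6774 × 0.75 = 2.7581.
Effort = load / actual MA = 4831 / 2.7581 = 1751.6 lbf.

1752 lbf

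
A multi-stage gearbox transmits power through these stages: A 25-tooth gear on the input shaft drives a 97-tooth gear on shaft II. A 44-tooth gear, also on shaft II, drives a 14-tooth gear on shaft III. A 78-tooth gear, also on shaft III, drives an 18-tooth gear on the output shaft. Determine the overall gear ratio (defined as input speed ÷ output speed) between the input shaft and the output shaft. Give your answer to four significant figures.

Each stage contributes driven/driver: gear mesh 97/25 = 3.88, gear mesh 14/44 = 0.31818, gear mesh 18/78 = 0.23077.
Overall: 3.88 × 0.31818 × 0.23077 = 0.2849.

0.2849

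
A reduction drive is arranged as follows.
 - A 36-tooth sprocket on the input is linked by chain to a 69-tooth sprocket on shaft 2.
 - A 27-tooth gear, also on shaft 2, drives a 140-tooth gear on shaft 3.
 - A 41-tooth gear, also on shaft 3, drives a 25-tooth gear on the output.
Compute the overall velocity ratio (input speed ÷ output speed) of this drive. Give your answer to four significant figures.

6.060

Each stage contributes driven/driver: chain 69/36 = 1.9167, gear mesh 140/27 = 5.1852, gear mesh 25/41 = 0.60976.
Overall: 1.9167 × 5.1852 × 0.60976 = 6.0599.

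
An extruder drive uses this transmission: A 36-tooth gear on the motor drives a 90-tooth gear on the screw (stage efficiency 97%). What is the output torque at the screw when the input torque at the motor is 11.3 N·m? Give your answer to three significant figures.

gear mesh 90/36 = 2.5 → τ = 11.3·2.5·0.97 = 27.402 N·m

27.4 N·m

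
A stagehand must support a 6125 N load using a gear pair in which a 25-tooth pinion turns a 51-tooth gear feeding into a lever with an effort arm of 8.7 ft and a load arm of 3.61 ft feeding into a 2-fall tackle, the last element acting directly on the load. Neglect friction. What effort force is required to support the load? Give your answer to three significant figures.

Gear pair MA = 51/25 = 2.04.
Lever MA = effort arm / load arm = 8.7/3.61 = 2.41.
Block-and-tackle MA = number of supporting rope parts = 2.
Combined ideal MA = 2.04 × 2.41 × 2 = 9.8327.
Effort = load / MA = 6125 / 9.8327 = 622.92 N.

623 N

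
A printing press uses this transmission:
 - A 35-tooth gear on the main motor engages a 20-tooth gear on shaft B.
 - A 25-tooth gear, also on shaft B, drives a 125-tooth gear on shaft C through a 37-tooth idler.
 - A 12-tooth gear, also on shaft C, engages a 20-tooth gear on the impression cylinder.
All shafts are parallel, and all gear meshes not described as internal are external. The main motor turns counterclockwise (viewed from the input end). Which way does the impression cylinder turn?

the main motor → shaft B: external mesh, 1 reversal → CW.
shaft B → shaft C: driver → idler → driven is 2 external meshes, 2 reversals → CW.
shaft C → the impression cylinder: external mesh, 1 reversal → CCW.
4 reversals in total — an even number — so the impression cylinder turns the same way as the main motor.

counterclockwise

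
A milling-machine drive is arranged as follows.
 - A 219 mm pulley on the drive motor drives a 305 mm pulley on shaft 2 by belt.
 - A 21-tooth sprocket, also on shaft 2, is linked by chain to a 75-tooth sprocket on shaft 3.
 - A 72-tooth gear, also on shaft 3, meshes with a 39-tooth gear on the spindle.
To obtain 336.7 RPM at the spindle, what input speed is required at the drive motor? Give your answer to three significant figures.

Overall ratio R = 1.3927 × 3.5714 × 0.54167 = 2.6942.
Required input speed = output speed × R = 336.7 × 2.6942 = 907.14 RPM.

907 RPM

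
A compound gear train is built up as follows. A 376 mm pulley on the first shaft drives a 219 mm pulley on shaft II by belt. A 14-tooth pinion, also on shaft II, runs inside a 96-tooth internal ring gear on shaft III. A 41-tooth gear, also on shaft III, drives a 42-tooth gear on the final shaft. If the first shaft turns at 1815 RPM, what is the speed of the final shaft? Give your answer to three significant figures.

444 RPM

Belt: ratio = 219/376 = 0.58245, so shaft II turns at 1815 / 0.58245 = 3116.2 RPM.
Internal gear: ratio = 96/14 = 6.8571, so shaft III turns at 3116.2 / 6.8571 = 454.44 RPM.
Gear mesh: ratio = 42/41 = 1.0244, so the final shaft turns at 454.44 / 1.0244 = 443.62 RPM.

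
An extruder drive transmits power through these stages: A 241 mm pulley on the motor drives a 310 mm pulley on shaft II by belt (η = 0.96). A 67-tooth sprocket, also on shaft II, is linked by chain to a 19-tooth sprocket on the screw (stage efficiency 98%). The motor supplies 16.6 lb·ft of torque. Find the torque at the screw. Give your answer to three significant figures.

5.70 lb·ft

After the belt (310/241): 16.6 × 1.2863 × 0.96 = 20.499 lb·ft
After the chain (19/67): 20.499 × 0.28358 × 0.98 = 5.6968 lb·ft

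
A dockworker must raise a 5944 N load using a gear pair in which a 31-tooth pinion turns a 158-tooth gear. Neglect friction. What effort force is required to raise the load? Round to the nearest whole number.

1166 N

Gear pair MA = 158/31 = 5.0968.
Effort = load / MA = 5944 / 5.0968 = 1166.2 N.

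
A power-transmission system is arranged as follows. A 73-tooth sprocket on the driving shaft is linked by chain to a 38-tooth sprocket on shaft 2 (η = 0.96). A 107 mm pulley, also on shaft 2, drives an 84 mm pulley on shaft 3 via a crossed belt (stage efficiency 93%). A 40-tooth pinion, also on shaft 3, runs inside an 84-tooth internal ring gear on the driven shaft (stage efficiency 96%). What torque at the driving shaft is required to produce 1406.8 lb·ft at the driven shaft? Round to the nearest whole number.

1913 lb·ft

Overall ratio R = 0.52055 × 0.78505 × 2.1 = 0.85817; overall efficiency η = 0.96 × 0.93 × 0.96 = 0.8571.
Input torque = output torque / (R × η) = 1406.8 / (0.85817 × 0.8571) = 1912.6 lb·ft.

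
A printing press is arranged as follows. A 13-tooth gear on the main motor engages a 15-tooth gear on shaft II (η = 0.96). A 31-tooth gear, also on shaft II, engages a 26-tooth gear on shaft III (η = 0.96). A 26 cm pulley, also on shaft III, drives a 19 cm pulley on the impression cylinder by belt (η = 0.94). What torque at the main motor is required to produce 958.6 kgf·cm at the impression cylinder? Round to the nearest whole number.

1565 kgf·cm

Overall ratio R = 1.1538 × 0.83871 × 0.73077 = 0.7072; overall efficiency η = 0.96 × 0.96 × 0.94 = 0.8663.
Input torque = output torque / (R × η) = 958.6 / (0.7072 × 0.8663) = 1564.7 kgf·cm.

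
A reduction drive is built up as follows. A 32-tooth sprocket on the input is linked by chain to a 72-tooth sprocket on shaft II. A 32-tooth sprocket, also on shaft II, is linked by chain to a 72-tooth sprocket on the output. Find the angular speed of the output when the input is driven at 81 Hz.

Chain: ratio = 72/32 = 2.25, so shaft II turns at 81 / 2.25 = 36 Hz.
Chain: ratio = 72/32 = 2.25, so the output turns at 36 / 2.25 = 16 Hz.

16 Hz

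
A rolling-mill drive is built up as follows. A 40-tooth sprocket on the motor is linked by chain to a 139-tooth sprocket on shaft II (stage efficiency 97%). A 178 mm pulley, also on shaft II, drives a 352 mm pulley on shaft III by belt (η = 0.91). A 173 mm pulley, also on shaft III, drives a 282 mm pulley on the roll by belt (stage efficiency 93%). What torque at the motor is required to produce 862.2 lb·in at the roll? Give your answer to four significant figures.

93.76 lb·in

Overall ratio R = 3.475 × 1.9775 × 1.6301 = 11.202; overall efficiency η = 0.97 × 0.91 × 0.93 = 0.8209.
Input torque = output torque / (R × η) = 862.2 / (11.202 × 0.8209) = 93.763 lb·in.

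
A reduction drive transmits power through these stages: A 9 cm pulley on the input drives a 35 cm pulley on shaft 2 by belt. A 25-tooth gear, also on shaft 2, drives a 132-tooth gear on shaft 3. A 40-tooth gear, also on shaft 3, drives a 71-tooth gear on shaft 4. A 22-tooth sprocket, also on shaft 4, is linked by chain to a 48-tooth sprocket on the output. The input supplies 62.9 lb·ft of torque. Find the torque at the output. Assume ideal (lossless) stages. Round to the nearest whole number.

5002 lb·ft

belt 35/9 = 3.8889 → τ = 62.9·3.8889 = 244.61 lb·ft
gear mesh 132/25 = 5.28 → τ = 244.61·5.28 = 1291.5 lb·ft
gear mesh 71/40 = 1.775 → τ = 1291.5·1.775 = 2292.5 lb·ft
chain 48/22 = 2.1818 → τ = 2292.5·2.1818 = 5001.8 lb·ft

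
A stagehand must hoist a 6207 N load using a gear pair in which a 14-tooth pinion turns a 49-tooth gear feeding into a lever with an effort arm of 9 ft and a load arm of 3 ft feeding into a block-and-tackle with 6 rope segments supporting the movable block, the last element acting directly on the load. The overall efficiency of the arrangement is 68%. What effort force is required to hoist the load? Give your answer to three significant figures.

145 N

Gear pair MA = 49/14 = 3.5.
Lever MA = effort arm / load arm = 9/3 = 3.
Block-and-tackle MA = number of supporting rope parts = 6.
Combined ideal MA = 3.5 × 3 × 6 = 63.
Actual MA = 63 × 0.68 = 42.84.
Effort = load / actual MA = 6207 / 42.84 = 144.89 N.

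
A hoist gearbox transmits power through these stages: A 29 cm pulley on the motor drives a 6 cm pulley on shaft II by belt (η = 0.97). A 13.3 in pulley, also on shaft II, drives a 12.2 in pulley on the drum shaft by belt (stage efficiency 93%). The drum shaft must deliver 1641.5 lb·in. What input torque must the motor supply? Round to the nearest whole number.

9588 lb·in

Overall ratio R = 0.2069 × 0.91729 = 0.18978; overall efficiency η = 0.97 × 0.93 = 0.9021.
Input torque = output torque / (R × η) = 1641.5 / (0.18978 × 0.9021) = 9587.9 lb·in.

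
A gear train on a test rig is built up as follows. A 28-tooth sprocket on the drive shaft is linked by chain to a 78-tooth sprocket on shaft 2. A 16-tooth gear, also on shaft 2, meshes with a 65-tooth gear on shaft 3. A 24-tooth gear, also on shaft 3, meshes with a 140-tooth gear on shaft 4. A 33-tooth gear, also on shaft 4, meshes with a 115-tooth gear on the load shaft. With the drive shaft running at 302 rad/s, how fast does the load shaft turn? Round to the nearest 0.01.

chain 78/28 = 2.7857 → 302/2.7857 = 108.41 rad/s
gear mesh 65/16 = 4.0625 → 108.41/4.0625 = 26.686 rad/s
gear mesh 140/24 = 5.8333 → 26.686/5.8333 = 4.5747 rad/s
gear mesh 115/33 = 3.4848 → 4.5747/3.4848 = 1.3127 rad/s

1.31 rad/s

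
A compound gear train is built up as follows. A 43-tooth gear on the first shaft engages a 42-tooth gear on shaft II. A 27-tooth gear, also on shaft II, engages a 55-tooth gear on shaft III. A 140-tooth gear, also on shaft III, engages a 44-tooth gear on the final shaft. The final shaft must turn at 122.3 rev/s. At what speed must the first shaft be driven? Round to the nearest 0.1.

Overall ratio R = 0.97674 × 2.037 × 0.31429 = 0.62532.
Required input speed = output speed × R = 122.3 × 0.62532 = 76.477 rev/s.

76.5 rev/s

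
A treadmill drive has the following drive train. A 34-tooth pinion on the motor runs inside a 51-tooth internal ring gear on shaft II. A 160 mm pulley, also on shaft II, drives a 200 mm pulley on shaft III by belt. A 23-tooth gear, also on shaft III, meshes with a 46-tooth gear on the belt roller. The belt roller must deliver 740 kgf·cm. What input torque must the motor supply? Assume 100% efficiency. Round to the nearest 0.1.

Overall ratio R = 1.5 × 1.25 × 2 = 3.75.
Input torque = output torque / R = 740 / 3.75 = 197.33 kgf·cm.

197.3 kgf·cm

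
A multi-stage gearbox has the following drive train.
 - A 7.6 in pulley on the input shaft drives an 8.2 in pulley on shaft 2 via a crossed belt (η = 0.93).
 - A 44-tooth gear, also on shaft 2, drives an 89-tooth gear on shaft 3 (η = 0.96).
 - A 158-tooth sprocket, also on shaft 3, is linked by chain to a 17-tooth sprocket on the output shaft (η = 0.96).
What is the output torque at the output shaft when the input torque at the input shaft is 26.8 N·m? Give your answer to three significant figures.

Belt: ratio = 8.2/7.6 = 1.0789; torque at shaft 2 = 26.8 × 1.0789 × 0.93 = 26.892 N·m.
Gear mesh: ratio = 89/44 = 2.0227; torque at shaft 3 = 26.892 × 2.0227 × 0.96 = 52.219 N·m.
Chain: ratio = 17/158 = 0.10759; torque at the output shaft = 52.219 × 0.10759 × 0.96 = 5.3937 N·m.

5.39 N·m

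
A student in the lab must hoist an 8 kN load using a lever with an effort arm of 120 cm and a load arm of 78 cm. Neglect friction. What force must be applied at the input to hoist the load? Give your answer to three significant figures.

Lever MA = effort arm / load arm = 120/78 = 1.5385.
Effort = load / MA = 8 / 1.5385 = 5.2 kN.

5.20 kN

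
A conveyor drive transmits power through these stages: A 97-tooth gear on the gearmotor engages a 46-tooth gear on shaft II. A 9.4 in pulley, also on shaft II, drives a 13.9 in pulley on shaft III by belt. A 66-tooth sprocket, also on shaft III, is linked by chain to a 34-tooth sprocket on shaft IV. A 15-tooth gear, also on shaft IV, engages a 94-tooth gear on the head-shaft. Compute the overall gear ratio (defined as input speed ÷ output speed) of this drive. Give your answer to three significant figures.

Each stage contributes driven/driver: gear mesh 46/97 = 0.47423, belt 13.9/9.4 = 1.4787, chain 34/66 = 0.51515, gear mesh 94/15 = 6.2667.
Overall: 0.47423 × 1.4787 × 0.51515 × 6.2667 = 2.2638.

2.26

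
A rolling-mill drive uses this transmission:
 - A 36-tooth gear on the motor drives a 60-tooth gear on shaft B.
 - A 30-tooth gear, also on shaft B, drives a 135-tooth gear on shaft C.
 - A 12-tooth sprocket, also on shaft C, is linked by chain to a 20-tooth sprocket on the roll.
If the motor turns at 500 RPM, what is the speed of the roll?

the motor → shaft B (gear mesh, 60/36): 500 ÷ 1.6667 = 300 RPM
shaft B → shaft C (gear mesh, 135/30): 300 ÷ 4.5 = 66.667 RPM
shaft C → the roll (chain, 20/12): 66.667 ÷ 1.6667 = 40 RPM

40 RPM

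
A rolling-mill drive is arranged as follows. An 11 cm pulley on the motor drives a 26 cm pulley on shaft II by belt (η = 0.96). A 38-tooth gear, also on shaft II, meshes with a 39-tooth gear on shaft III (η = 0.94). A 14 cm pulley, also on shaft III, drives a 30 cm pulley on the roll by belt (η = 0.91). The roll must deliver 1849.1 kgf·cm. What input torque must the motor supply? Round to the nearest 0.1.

Overall ratio R = 2.3636 × 1.0263 × 2.1429 = 5.1982; overall efficiency η = 0.96 × 0.94 × 0.91 = 0.8212.
Input torque = output torque / (R × η) = 1849.1 / (5.1982 × 0.8212) = 433.18 kgf·cm.

433.2 kgf·cm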